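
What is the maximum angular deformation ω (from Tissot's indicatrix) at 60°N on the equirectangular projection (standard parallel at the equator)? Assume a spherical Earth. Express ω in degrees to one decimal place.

In the plate carrée (x = Rλ, y = Rφ), meridians are true-scale (h = 1) and parallels are stretched by k = sec φ.
At 60°: h = 1.000, k = 2.000; principal scales a = 2.000, b = 1.000.
sin(ω/2) = (a − b)/(a + b) = 1.0000/3.000 = 0.3333, so ω = 2 arcsin(0.3333) ≈ 38.9°.

38.9°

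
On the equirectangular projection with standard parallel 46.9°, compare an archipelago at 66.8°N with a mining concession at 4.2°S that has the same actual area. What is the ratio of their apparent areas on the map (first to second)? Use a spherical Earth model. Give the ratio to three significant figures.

With standard parallel φ₀ = 46.9°, the equirectangular projection gives x = Rλ cos φ₀, y = Rφ, so h = 1 and k = cos 46.9° / cos φ.
Areal scale at 66.8°: h·k = 1.000 × 1.734 = 1.734.
Areal scale at 4.2°: h·k = 1.000 × 0.6851 = 0.6851.
Ratio = 1.734/0.6851 ≈ 2.53.

2.53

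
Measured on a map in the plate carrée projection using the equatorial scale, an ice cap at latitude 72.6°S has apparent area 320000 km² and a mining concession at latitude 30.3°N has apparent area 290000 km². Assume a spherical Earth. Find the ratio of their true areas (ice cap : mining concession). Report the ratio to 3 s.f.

0.382

On the plate carrée, areal scale = h·k = 1 × sec φ, so true area = apparent × cos φ.
True area of ice cap: 320000 × cos(72.6°) = 320000 × 0.2990 = 95690 km².
True area of mining concession: 290000 × cos(30.3°) = 290000 × 0.8634 = 250400 km².
Ratio = 95690 / 250400 ≈ 0.382.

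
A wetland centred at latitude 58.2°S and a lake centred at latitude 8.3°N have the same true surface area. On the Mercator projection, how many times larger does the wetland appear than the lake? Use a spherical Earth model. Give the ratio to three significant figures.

Mercator areal scale is sec²φ.
At 58.2°: sec²(58.2°) = 1/0.5270² = 3.601.
At 8.3°: sec²(8.3°) = 1/0.9895² = 1.021.
Ratio = 3.601/1.021 = cos²(8.3°)/cos²(58.2°) ≈ 3.53.

3.53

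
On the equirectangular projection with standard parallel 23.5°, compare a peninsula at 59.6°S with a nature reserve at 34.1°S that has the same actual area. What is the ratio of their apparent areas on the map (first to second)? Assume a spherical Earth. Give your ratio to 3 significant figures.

The equidistant cylindrical projection with φ₀ = 23.5° has h = 1 (meridians true) and k = cos φ₀ / cos φ along parallels.
Areal scale at 59.6°: h·k = 1.000 × 1.812 = 1.812.
Areal scale at 34.1°: h·k = 1.000 × 1.107 = 1.107.
Ratio = 1.812/1.107 ≈ 1.64.

1.64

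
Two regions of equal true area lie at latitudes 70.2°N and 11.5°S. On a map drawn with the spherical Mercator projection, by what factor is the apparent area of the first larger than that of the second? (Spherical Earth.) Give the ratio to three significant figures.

8.37

Mercator areal scale is sec²φ.
At 70.2°: sec²(70.2°) = 1/0.3387² = 8.715.
At 11.5°: sec²(11.5°) = 1/0.9799² = 1.041.
Ratio = 8.715/1.041 = cos²(11.5°)/cos²(70.2°) ≈ 8.37.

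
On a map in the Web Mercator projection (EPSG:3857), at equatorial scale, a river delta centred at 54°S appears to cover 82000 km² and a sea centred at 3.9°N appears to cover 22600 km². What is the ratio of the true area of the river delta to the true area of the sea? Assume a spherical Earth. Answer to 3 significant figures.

1.26

Since Mercator area scale is 1/cos²φ, the true area equals the apparent area multiplied by cos²φ.
True area of river delta: 82000 × cos²(54°) = 82000 × 0.3455 = 28330 km².
True area of sea: 22600 × cos²(3.9°) = 22600 × 0.9954 = 22500 km².
Ratio = 28330 / 22500 ≈ 1.26.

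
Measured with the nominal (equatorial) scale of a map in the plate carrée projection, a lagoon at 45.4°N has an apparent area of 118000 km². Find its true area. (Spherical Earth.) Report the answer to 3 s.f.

For the equirectangular projection with φ₀ = 0 (plate carrée), h = 1 along meridians and k = sec φ along parallels.
Areal scale = h·k = 1 × sec φ; at 45.4°, h = 1.000, k = 1.424, so h·k = 1.424.
True area = apparent / (areal scale) = 118000 / 1.424 ≈ 82900 km².

82900 km²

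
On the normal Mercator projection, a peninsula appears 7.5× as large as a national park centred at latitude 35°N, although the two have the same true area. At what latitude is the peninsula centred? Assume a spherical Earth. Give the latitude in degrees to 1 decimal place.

Mercator areal scale is sec²φ, so apparent-area ratio = sec²φ₁ / sec²φ₂ = cos²φ₂ / cos²φ₁.
cos²φ₂ / cos²φ₁ = 7.5  ⇒  cos φ₁ = cos 35° / √7.5 = 0.8192/2.739 = 0.2991.
φ₁ = arccos(0.2991) ≈ 72.6°.

72.6°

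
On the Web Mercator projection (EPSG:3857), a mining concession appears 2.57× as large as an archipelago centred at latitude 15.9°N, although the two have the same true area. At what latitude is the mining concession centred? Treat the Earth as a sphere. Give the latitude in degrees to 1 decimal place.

On Mercator, (apparent₁)/(apparent₂) = sec²φ₁ / sec²φ₂ when true areas are equal.
cos²φ₂ / cos²φ₁ = 2.57  ⇒  cos φ₁ = cos 15.9° / √2.57 = 0.9617/1.603 = 0.5999.
φ₁ = arccos(0.5999) ≈ 53.1°.

53.1°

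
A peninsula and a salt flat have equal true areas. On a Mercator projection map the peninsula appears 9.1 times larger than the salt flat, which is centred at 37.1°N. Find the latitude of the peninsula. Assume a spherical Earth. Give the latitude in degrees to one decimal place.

74.7°

For equal true areas on Mercator, apparent areas scale as sec²φ, so the ratio is cos²φ₂ / cos²φ₁.
cos²φ₂ / cos²φ₁ = 9.1  ⇒  cos φ₁ = cos 37.1° / √9.1 = 0.7976/3.017 = 0.2644.
φ₁ = arccos(0.2644) ≈ 74.7°.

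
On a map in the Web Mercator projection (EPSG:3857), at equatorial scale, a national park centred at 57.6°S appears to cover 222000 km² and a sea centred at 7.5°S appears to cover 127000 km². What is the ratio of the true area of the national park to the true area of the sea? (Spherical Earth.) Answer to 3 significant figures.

0.511

Mercator's areal exaggeration is sec²φ; hence true area = (apparent area) · cos²φ.
True area of national park: 222000 × cos²(57.6°) = 222000 × 0.2871 = 63740 km².
True area of sea: 127000 × cos²(7.5°) = 127000 × 0.9830 = 124800 km².
Ratio = 63740 / 124800 ≈ 0.511.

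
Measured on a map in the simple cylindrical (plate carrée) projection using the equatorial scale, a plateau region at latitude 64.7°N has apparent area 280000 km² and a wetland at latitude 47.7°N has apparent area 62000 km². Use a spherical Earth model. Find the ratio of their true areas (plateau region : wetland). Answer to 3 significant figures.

Plate carrée has h = 1 and k = sec φ, giving areal scale sec φ; true area = (apparent area) · cos φ.
True area of plateau region: 280000 × cos(64.7°) = 280000 × 0.4274 = 119700 km².
True area of wetland: 62000 × cos(47.7°) = 62000 × 0.6730 = 41730 km².
Ratio = 119700 / 41730 ≈ 2.87.

2.87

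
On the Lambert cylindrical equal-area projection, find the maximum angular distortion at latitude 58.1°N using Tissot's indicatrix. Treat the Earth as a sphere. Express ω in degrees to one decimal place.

The Lambert cylindrical equal-area projection is the cylindrical equal-area projection with its standard parallel at the equator (φ₀ = 0). Cylindrical equal-area (φ₀ = 0°): h = cos φ / cos 0° along meridians, k = cos 0° / cos φ along parallels; h·k = 1.
At 58.1°: h = 0.5284, k = 1.892; principal scales a = 1.892, b = 0.5284.
sin(ω/2) = (a − b)/(a + b) = 1.364/2.421 = 0.5634, so ω = 2 arcsin(0.5634) ≈ 68.6°.

68.6°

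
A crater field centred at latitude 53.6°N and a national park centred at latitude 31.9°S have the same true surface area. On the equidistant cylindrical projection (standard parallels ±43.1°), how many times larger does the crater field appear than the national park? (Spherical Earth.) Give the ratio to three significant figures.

1.43

With standard parallel φ₀ = 43.1°, the equirectangular projection gives x = Rλ cos φ₀, y = Rφ, so h = 1 and k = cos 43.1° / cos φ.
Areal scale at 53.6°: h·k = 1.000 × 1.230 = 1.230.
Areal scale at 31.9°: h·k = 1.000 × 0.8601 = 0.8601.
Ratio = 1.230/0.8601 ≈ 1.43.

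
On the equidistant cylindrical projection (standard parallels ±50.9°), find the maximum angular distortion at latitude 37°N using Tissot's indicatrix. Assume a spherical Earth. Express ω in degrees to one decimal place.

In the equirectangular projection with standard parallel φ₀ = 50.9° (x = Rλ cos φ₀, y = Rφ), meridians are true-scale (h = 1) and the parallel scale is k = cos φ₀ / cos φ.
At 37°: h = 1.000, k = 0.7897; principal scales a = 1.000, b = 0.7897.
sin(ω/2) = (a − b)/(a + b) = 0.2103/1.790 = 0.1175, so ω = 2 arcsin(0.1175) ≈ 13.5°.

13.5°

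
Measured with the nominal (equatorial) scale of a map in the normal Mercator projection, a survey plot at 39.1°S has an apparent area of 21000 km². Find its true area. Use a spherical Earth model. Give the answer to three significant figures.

12600 km²

The Mercator projection is conformal; its linear scale factor is the same in every direction and equals sec φ = 1/cos φ.
Areal scale = k² = sec²φ = 1/cos²(39.1°) = 1/0.7760² = 1.660.
True area = apparent / (areal scale) = 21000 / 1.660 ≈ 12600 km².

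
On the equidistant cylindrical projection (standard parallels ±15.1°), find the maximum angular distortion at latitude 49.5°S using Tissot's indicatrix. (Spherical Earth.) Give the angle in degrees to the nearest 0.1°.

22.6°

With standard parallel φ₀ = 15.1°, the equirectangular projection gives x = Rλ cos φ₀, y = Rφ, so h = 1 and k = cos 15.1° / cos φ.
At 49.5°: h = 1.000, k = 1.487; principal scales a = 1.487, b = 1.000.
sin(ω/2) = (a − b)/(a + b) = 0.4866/2.487 = 0.1957, so ω = 2 arcsin(0.1957) ≈ 22.6°.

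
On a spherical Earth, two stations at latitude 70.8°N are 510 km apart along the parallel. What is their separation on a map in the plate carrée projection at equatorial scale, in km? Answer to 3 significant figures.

1550 km

In the plate carrée (x = Rλ, y = Rφ), meridians are true-scale (h = 1) and parallels are stretched by k = sec φ.
Along the parallel, k = sec 70.8° = 1/0.3289 = 3.041.
Map distance = 510 × 3.041 ≈ 1550 km.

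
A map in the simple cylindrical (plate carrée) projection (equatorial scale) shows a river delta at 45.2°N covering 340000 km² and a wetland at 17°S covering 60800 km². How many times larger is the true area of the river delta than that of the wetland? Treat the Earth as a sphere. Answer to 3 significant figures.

4.12

On the plate carrée, areal scale = h·k = 1 × sec φ, so true area = apparent × cos φ.
True area of river delta: 340000 × cos(45.2°) = 340000 × 0.7046 = 239600 km².
True area of wetland: 60800 × cos(17°) = 60800 × 0.9563 = 58140 km².
Ratio = 239600 / 58140 ≈ 4.12.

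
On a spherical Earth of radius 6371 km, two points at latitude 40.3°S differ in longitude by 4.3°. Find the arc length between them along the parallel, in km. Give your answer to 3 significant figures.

365 km

Arc length along a parallel = R cos φ · Δλ (with Δλ in radians).
= 6371 × cos 40.3° × (4.3° × π/180) = 6371 × 0.7627 × 0.07505 ≈ 365 km.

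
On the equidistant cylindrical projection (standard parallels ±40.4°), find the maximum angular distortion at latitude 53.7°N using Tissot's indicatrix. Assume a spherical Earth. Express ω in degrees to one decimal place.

In the equirectangular projection with standard parallel φ₀ = 40.4° (x = Rλ cos φ₀, y = Rφ), meridians are true-scale (h = 1) and the parallel scale is k = cos φ₀ / cos φ.
At 53.7°: h = 1.000, k = 1.286; principal scales a = 1.286, b = 1.000.
sin(ω/2) = (a − b)/(a + b) = 0.2864/2.286 = 0.1252, so ω = 2 arcsin(0.1252) ≈ 14.4°.

14.4°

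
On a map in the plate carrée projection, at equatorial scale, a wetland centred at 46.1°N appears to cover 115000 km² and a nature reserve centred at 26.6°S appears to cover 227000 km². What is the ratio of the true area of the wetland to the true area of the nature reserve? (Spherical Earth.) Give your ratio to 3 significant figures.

On the plate carrée, areal scale = h·k = 1 × sec φ, so true area = apparent × cos φ.
True area of wetland: 115000 × cos(46.1°) = 115000 × 0.6934 = 79740 km².
True area of nature reserve: 227000 × cos(26.6°) = 227000 × 0.8942 = 203000 km².
Ratio = 79740 / 203000 ≈ 0.393.

0.393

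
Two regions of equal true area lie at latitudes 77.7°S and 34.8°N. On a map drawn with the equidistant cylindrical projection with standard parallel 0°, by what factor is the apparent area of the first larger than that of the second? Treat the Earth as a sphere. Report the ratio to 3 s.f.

3.85

In the plate carrée (x = Rλ, y = Rφ), meridians are true-scale (h = 1) and parallels are stretched by k = sec φ.
Areal scale at 77.7°: h·k = 1.000 × 4.694 = 4.694.
Areal scale at 34.8°: h·k = 1.000 × 1.218 = 1.218.
Ratio = 4.694/1.218 ≈ 3.85.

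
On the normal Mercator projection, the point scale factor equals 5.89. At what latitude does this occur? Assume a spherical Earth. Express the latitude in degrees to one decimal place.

80.2°

Mercator scale is k = sec φ = 1/cos φ.
1/cos φ = 5.89  ⇒  cos φ = 0.1698  ⇒  φ = arccos(0.1698) ≈ 80.2°.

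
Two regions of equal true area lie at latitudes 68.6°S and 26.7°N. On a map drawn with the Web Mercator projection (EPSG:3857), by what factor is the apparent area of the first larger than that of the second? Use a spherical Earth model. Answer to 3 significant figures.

Mercator areal scale is sec²φ.
At 68.6°: sec²(68.6°) = 1/0.3649² = 7.511.
At 26.7°: sec²(26.7°) = 1/0.8934² = 1.253.
Ratio = 7.511/1.253 = cos²(26.7°)/cos²(68.6°) ≈ 5.99.

5.99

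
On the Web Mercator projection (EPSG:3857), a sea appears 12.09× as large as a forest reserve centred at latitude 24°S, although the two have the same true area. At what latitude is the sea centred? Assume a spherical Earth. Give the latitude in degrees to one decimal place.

74.8°

Mercator areal scale is sec²φ, so apparent-area ratio = sec²φ₁ / sec²φ₂ = cos²φ₂ / cos²φ₁.
cos²φ₂ / cos²φ₁ = 12.09  ⇒  cos φ₁ = cos 24° / √12.09 = 0.9135/3.477 = 0.2627.
φ₁ = arccos(0.2627) ≈ 74.8°.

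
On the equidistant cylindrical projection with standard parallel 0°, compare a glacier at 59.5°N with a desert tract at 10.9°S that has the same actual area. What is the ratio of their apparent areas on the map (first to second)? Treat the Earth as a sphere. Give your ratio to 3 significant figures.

1.93

In the plate carrée (x = Rλ, y = Rφ), meridians are true-scale (h = 1) and parallels are stretched by k = sec φ.
Areal scale at 59.5°: h·k = 1.000 × 1.970 = 1.970.
Areal scale at 10.9°: h·k = 1.000 × 1.018 = 1.018.
Ratio = 1.970/1.018 ≈ 1.93.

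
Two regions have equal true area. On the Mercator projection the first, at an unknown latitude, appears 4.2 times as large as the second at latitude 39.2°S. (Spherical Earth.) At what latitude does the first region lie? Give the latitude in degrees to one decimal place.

67.8°

For equal true areas on Mercator, apparent areas scale as sec²φ, so the ratio is cos²φ₂ / cos²φ₁.
cos²φ₂ / cos²φ₁ = 4.2  ⇒  cos φ₁ = cos 39.2° / √4.2 = 0.7749/2.049 = 0.3781.
φ₁ = arccos(0.3781) ≈ 67.8°.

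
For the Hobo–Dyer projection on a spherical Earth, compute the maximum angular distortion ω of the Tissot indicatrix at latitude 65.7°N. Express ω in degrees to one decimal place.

70.3°

The Hobo–Dyer projection is cylindrical equal-area with φ₀ = 37.5°. Cylindrical equal-area (φ₀ = 37.5°): h = cos φ / cos 37.5° along meridians, k = cos 37.5° / cos φ along parallels; h·k = 1.
At 65.7°: h = 0.5187, k = 1.928; principal scales a = 1.928, b = 0.5187.
sin(ω/2) = (a − b)/(a + b) = 1.409/2.447 = 0.5760, so ω = 2 arcsin(0.5760) ≈ 70.3°.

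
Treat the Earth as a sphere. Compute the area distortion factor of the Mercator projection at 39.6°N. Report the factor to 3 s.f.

1.68

Mercator is conformal, so the point scale is isotropic: h = k = sec φ = 1/cos φ.
Areal scale = k² = sec²φ = 1/cos²(39.6°) = 1/0.7705² = 1.684.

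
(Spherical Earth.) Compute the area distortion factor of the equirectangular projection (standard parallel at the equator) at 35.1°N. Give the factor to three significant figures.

Plate carrée maps x = Rλ, y = Rφ. The meridian scale is h = 1 and the parallel scale is k = 1/cos φ = sec φ.
Areal scale = h·k = 1 × sec φ; at 35.1°, h = 1.000, k = 1.222, so h·k = 1.222.

1.22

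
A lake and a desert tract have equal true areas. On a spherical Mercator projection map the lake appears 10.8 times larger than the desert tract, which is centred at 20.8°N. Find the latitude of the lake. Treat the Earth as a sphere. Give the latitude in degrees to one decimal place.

For equal true areas on Mercator, apparent areas scale as sec²φ, so the ratio is cos²φ₂ / cos²φ₁.
cos²φ₂ / cos²φ₁ = 10.8  ⇒  cos φ₁ = cos 20.8° / √10.8 = 0.9348/3.286 = 0.2845.
φ₁ = arccos(0.2845) ≈ 73.5°.

73.5°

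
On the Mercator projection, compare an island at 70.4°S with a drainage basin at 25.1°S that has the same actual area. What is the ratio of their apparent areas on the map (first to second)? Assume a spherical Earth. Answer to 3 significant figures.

Mercator areal scale is sec²φ.
At 70.4°: sec²(70.4°) = 1/0.3355² = 8.887.
At 25.1°: sec²(25.1°) = 1/0.9056² = 1.219.
Ratio = 8.887/1.219 = cos²(25.1°)/cos²(70.4°) ≈ 7.29.

7.29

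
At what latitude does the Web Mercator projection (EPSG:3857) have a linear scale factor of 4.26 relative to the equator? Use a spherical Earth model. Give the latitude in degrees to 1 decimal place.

76.4°

Mercator scale is k = sec φ = 1/cos φ.
1/cos φ = 4.26  ⇒  cos φ = 0.2347  ⇒  φ = arccos(0.2347) ≈ 76.4°.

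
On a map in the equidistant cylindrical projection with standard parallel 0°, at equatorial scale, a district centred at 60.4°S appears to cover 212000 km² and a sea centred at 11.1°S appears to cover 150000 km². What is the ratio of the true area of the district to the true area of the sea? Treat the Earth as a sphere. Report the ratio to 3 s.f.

Plate carrée has h = 1 and k = sec φ, giving areal scale sec φ; true area = (apparent area) · cos φ.
True area of district: 212000 × cos(60.4°) = 212000 × 0.4939 = 104700 km².
True area of sea: 150000 × cos(11.1°) = 150000 × 0.9813 = 147200 km².
Ratio = 104700 / 147200 ≈ 0.711.

0.711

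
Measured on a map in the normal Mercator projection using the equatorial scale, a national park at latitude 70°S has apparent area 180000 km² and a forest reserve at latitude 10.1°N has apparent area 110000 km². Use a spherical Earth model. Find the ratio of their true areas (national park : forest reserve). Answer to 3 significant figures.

0.197

On Mercator the areal scale is sec²φ, so true area = apparent × cos²φ.
True area of national park: 180000 × cos²(70°) = 180000 × 0.1170 = 21060 km².
True area of forest reserve: 110000 × cos²(10.1°) = 110000 × 0.9692 = 106600 km².
Ratio = 21060 / 106600 ≈ 0.197.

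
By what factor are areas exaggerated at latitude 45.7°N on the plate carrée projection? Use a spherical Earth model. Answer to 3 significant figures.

For the equirectangular projection with φ₀ = 0 (plate carrée), h = 1 along meridians and k = sec φ along parallels.
Areal scale = h·k = 1 × sec φ; at 45.7°, h = 1.000, k = 1.432, so h·k = 1.432.

1.43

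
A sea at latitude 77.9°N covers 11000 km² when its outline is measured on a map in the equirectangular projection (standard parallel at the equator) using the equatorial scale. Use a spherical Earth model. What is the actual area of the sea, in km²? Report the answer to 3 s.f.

2310 km²

For the equirectangular projection with φ₀ = 0 (plate carrée), h = 1 along meridians and k = sec φ along parallels.
Areal scale = h·k = 1 × sec φ; at 77.9°, h = 1.000, k = 4.771, so h·k = 4.771.
True area = apparent / (areal scale) = 11000 / 4.771 ≈ 2310 km².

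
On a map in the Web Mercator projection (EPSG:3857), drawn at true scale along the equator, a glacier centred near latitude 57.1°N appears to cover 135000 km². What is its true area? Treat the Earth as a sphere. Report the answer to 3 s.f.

For Mercator, h = k = sec φ (a conformal cylindrical projection has a single point scale, 1/cos φ).
Areal scale = k² = sec²φ = 1/cos²(57.1°) = 1/0.5432² = 3.389.
True area = apparent / (areal scale) = 135000 / 3.389 ≈ 39800 km².

39800 km²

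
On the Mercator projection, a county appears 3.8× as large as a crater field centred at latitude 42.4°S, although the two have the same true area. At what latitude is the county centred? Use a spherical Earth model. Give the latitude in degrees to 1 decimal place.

67.7°

For equal true areas on Mercator, apparent areas scale as sec²φ, so the ratio is cos²φ₂ / cos²φ₁.
cos²φ₂ / cos²φ₁ = 3.8  ⇒  cos φ₁ = cos 42.4° / √3.8 = 0.7385/1.949 = 0.3788.
φ₁ = arccos(0.3788) ≈ 67.7°.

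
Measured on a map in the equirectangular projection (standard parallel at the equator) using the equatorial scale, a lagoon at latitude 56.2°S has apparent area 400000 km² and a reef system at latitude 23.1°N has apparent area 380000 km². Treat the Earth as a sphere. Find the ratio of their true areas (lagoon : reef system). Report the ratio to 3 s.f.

On the plate carrée, areal scale = h·k = 1 × sec φ, so true area = apparent × cos φ.
True area of lagoon: 400000 × cos(56.2°) = 400000 × 0.5563 = 222500 km².
True area of reef system: 380000 × cos(23.1°) = 380000 × 0.9198 = 349500 km².
Ratio = 222500 / 349500 ≈ 0.637.

0.637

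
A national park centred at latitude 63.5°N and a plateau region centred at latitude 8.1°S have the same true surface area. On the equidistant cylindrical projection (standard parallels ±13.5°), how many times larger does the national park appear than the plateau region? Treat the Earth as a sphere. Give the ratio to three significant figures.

2.22

With standard parallel φ₀ = 13.5°, the equirectangular projection gives x = Rλ cos φ₀, y = Rφ, so h = 1 and k = cos 13.5° / cos φ.
Areal scale at 63.5°: h·k = 1.000 × 2.179 = 2.179.
Areal scale at 8.1°: h·k = 1.000 × 0.9822 = 0.9822.
Ratio = 2.179/0.9822 ≈ 2.22.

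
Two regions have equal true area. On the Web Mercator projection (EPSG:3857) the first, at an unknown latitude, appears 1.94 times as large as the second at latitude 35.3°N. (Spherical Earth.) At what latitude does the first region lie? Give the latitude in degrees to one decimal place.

For equal true areas on Mercator, apparent areas scale as sec²φ, so the ratio is cos²φ₂ / cos²φ₁.
cos²φ₂ / cos²φ₁ = 1.94  ⇒  cos φ₁ = cos 35.3° / √1.94 = 0.8161/1.393 = 0.5860.
φ₁ = arccos(0.5860) ≈ 54.1°.

54.1°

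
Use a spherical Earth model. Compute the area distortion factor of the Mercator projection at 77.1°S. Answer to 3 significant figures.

Mercator is conformal, so the point scale is isotropic: h = k = sec φ = 1/cos φ.
Areal scale = k² = sec²φ = 1/cos²(77.1°) = 1/0.2233² = 20.06.

20.1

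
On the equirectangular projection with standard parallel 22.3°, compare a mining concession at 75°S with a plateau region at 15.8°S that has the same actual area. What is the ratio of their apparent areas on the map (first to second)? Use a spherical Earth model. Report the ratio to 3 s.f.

The equidistant cylindrical projection with φ₀ = 22.3° has h = 1 (meridians true) and k = cos φ₀ / cos φ along parallels.
Areal scale at 75°: h·k = 1.000 × 3.575 = 3.575.
Areal scale at 15.8°: h·k = 1.000 × 0.9615 = 0.9615.
Ratio = 3.575/0.9615 ≈ 3.72.

3.72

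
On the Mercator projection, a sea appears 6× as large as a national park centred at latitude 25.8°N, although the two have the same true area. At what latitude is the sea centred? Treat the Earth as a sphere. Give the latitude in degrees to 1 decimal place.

68.4°

Mercator areal scale is sec²φ, so apparent-area ratio = sec²φ₁ / sec²φ₂ = cos²φ₂ / cos²φ₁.
cos²φ₂ / cos²φ₁ = 6  ⇒  cos φ₁ = cos 25.8° / √6 = 0.9003/2.449 = 0.3676.
φ₁ = arccos(0.3676) ≈ 68.4°.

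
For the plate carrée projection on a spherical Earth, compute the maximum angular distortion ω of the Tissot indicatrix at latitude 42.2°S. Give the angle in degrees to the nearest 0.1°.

For the equirectangular projection with φ₀ = 0 (plate carrée), h = 1 along meridians and k = sec φ along parallels.
At 42.2°: h = 1.000, k = 1.350; principal scales a = 1.350, b = 1.000.
sin(ω/2) = (a − b)/(a + b) = 0.3499/2.350 = 0.1489, so ω = 2 arcsin(0.1489) ≈ 17.1°.

17.1°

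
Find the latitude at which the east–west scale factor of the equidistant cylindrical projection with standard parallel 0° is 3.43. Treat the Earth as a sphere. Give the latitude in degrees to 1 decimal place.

Plate carrée: h = 1, k = sec φ along parallels.
sec φ = 3.43  ⇒  cos φ = 0.2915  ⇒  φ ≈ 73.0°.

73.0°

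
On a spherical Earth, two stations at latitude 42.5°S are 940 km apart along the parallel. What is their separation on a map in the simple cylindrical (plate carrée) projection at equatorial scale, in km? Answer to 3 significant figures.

Plate carrée maps x = Rλ, y = Rφ. The meridian scale is h = 1 and the parallel scale is k = 1/cos φ = sec φ.
Along the parallel, k = sec 42.5° = 1/0.7373 = 1.356.
Map distance = 940 × 1.356 ≈ 1270 km.

1270 km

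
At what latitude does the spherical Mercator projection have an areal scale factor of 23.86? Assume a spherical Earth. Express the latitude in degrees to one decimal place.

Mercator areal scale is sec²φ.
sec²φ = 23.86  ⇒  cos²φ = 0.04191  ⇒  cos φ = 0.2047.
φ = arccos(0.2047) ≈ 78.2°.

78.2°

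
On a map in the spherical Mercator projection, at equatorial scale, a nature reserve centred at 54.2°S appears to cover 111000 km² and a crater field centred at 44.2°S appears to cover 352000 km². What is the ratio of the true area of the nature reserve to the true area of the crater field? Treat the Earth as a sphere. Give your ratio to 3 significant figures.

On Mercator the areal scale is sec²φ, so true area = apparent × cos²φ.
True area of nature reserve: 111000 × cos²(54.2°) = 111000 × 0.3422 = 37980 km².
True area of crater field: 352000 × cos²(44.2°) = 352000 × 0.5140 = 180900 km².
Ratio = 37980 / 180900 ≈ 0.210.

0.210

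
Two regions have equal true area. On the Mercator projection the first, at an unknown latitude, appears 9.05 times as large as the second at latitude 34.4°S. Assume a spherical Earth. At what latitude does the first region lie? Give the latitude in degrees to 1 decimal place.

74.1°

For equal true areas on Mercator, apparent areas scale as sec²φ, so the ratio is cos²φ₂ / cos²φ₁.
cos²φ₂ / cos²φ₁ = 9.05  ⇒  cos φ₁ = cos 34.4° / √9.05 = 0.8251/3.008 = 0.2743.
φ₁ = arccos(0.2743) ≈ 74.1°.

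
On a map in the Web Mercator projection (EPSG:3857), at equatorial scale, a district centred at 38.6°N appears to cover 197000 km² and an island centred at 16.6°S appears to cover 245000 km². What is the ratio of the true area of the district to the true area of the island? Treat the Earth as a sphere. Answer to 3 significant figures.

0.535

Mercator's areal exaggeration is sec²φ; hence true area = (apparent area) · cos²φ.
True area of district: 197000 × cos²(38.6°) = 197000 × 0.6108 = 120300 km².
True area of island: 245000 × cos²(16.6°) = 245000 × 0.9184 = 225000 km².
Ratio = 120300 / 225000 ≈ 0.535.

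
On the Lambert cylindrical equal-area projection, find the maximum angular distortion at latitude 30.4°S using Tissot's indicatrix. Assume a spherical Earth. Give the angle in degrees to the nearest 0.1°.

The Lambert cylindrical equal-area projection is the cylindrical equal-area projection with its standard parallel at the equator (φ₀ = 0). A cylindrical equal-area projection with standard parallel φ₀ has meridian scale h = cos φ / cos φ₀ and parallel scale k = cos φ₀ / cos φ (so areas are preserved, h·k = 1).
At 30.4°: h = 0.8625, k = 1.159; principal scales a = 1.159, b = 0.8625.
sin(ω/2) = (a − b)/(a + b) = 0.2969/2.022 = 0.1468, so ω = 2 arcsin(0.1468) ≈ 16.9°.

16.9°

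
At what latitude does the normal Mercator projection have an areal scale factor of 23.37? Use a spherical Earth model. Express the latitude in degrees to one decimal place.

78.1°

Mercator areal scale is sec²φ.
sec²φ = 23.37  ⇒  cos²φ = 0.04279  ⇒  cos φ = 0.2069.
φ = arccos(0.2069) ≈ 78.1°.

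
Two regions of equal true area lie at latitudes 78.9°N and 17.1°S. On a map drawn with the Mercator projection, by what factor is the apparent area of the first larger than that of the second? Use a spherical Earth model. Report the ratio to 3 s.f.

Mercator areal scale is sec²φ.
At 78.9°: sec²(78.9°) = 1/0.1925² = 26.98.
At 17.1°: sec²(17.1°) = 1/0.9558² = 1.095.
Ratio = 26.98/1.095 = cos²(17.1°)/cos²(78.9°) ≈ 24.6.

24.6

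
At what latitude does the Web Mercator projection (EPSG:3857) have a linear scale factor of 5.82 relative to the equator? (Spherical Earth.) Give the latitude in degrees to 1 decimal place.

Mercator scale is k = sec φ = 1/cos φ.
1/cos φ = 5.82  ⇒  cos φ = 0.1718  ⇒  φ = arccos(0.1718) ≈ 80.1°.

80.1°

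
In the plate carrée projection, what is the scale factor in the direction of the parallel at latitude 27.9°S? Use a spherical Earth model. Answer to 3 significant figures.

1.13

In the plate carrée (x = Rλ, y = Rφ), meridians are true-scale (h = 1) and parallels are stretched by k = sec φ.
k = 1/cos 27.9° = 1/0.8838 = 1.132.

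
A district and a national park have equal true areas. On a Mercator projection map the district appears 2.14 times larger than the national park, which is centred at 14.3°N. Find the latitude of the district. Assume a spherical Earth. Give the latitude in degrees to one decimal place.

For equal true areas on Mercator, apparent areas scale as sec²φ, so the ratio is cos²φ₂ / cos²φ₁.
cos²φ₂ / cos²φ₁ = 2.14  ⇒  cos φ₁ = cos 14.3° / √2.14 = 0.9690/1.463 = 0.6624.
φ₁ = arccos(0.6624) ≈ 48.5°.

48.5°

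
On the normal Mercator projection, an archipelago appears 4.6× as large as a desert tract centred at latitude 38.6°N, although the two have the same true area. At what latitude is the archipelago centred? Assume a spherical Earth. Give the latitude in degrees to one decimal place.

For equal true areas on Mercator, apparent areas scale as sec²φ, so the ratio is cos²φ₂ / cos²φ₁.
cos²φ₂ / cos²φ₁ = 4.6  ⇒  cos φ₁ = cos 38.6° / √4.6 = 0.7815/2.145 = 0.3644.
φ₁ = arccos(0.3644) ≈ 68.6°.

68.6°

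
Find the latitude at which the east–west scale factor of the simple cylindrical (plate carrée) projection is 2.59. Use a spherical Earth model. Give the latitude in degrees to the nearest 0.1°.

67.3°

Plate carrée: h = 1, k = sec φ along parallels.
sec φ = 2.59  ⇒  cos φ = 0.3861  ⇒  φ ≈ 67.3°.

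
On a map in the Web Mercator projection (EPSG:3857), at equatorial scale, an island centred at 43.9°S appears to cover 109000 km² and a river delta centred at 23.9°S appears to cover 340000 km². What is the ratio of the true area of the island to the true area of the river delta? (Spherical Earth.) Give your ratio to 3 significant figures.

Mercator's areal exaggeration is sec²φ; hence true area = (apparent area) · cos²φ.
True area of island: 109000 × cos²(43.9°) = 109000 × 0.5192 = 56590 km².
True area of river delta: 340000 × cos²(23.9°) = 340000 × 0.8359 = 284200 km².
Ratio = 56590 / 284200 ≈ 0.199.

0.199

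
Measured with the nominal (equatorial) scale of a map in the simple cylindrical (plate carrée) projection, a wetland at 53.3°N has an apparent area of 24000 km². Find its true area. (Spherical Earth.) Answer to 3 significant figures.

For the equirectangular projection with φ₀ = 0 (plate carrée), h = 1 along meridians and k = sec φ along parallels.
Areal scale = h·k = 1 × sec φ; at 53.3°, h = 1.000, k = 1.673, so h·k = 1.673.
True area = apparent / (areal scale) = 24000 / 1.673 ≈ 14300 km².

14300 km²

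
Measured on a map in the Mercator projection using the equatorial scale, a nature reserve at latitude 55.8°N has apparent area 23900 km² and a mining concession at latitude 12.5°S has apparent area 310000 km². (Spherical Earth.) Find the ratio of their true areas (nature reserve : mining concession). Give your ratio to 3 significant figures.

On Mercator the areal scale is sec²φ, so true area = apparent × cos²φ.
True area of nature reserve: 23900 × cos²(55.8°) = 23900 × 0.3159 = 7551 km².
True area of mining concession: 310000 × cos²(12.5°) = 310000 × 0.9532 = 295500 km².
Ratio = 7551 / 295500 ≈ 0.0256.

0.0256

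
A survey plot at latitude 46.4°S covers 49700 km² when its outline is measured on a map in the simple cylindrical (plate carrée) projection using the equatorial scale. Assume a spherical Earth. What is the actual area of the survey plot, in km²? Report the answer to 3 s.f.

Plate carrée maps x = Rλ, y = Rφ. The meridian scale is h = 1 and the parallel scale is k = 1/cos φ = sec φ.
Areal scale = h·k = 1 × sec φ; at 46.4°, h = 1.000, k = 1.450, so h·k = 1.450.
True area = apparent / (areal scale) = 49700 / 1.450 ≈ 34300 km².

34300 km²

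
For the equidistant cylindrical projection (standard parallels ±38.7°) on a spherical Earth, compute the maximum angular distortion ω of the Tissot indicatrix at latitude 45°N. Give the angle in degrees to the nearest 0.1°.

With standard parallel φ₀ = 38.7°, the equirectangular projection gives x = Rλ cos φ₀, y = Rφ, so h = 1 and k = cos 38.7° / cos φ.
At 45°: h = 1.000, k = 1.104; principal scales a = 1.104, b = 1.000.
sin(ω/2) = (a − b)/(a + b) = 0.1037/2.104 = 0.04929, so ω = 2 arcsin(0.04929) ≈ 5.7°.

5.7°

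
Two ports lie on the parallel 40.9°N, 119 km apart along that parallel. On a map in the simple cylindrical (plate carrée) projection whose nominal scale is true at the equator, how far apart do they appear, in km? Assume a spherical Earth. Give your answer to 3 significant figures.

157 km

In the plate carrée (x = Rλ, y = Rφ), meridians are true-scale (h = 1) and parallels are stretched by k = sec φ.
Along the parallel, k = sec 40.9° = 1/0.7559 = 1.323.
Map distance = 119 × 1.323 ≈ 157 km.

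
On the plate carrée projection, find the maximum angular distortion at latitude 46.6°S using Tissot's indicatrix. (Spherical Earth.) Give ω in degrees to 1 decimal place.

21.4°

Plate carrée maps x = Rλ, y = Rφ. The meridian scale is h = 1 and the parallel scale is k = 1/cos φ = sec φ.
At 46.6°: h = 1.000, k = 1.455; principal scales a = 1.455, b = 1.000.
sin(ω/2) = (a − b)/(a + b) = 0.4554/2.455 = 0.1855, so ω = 2 arcsin(0.1855) ≈ 21.4°.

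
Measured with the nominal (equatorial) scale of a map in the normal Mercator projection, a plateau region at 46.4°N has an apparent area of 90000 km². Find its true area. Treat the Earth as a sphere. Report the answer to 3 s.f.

The Mercator projection is conformal; its linear scale factor is the same in every direction and equals sec φ = 1/cos φ.
Areal scale = k² = sec²φ = 1/cos²(46.4°) = 1/0.6896² = 2.103.
True area = apparent / (areal scale) = 90000 / 2.103 ≈ 42800 km².

42800 km²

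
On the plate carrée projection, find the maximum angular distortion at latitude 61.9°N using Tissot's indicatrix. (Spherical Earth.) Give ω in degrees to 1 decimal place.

In the plate carrée (x = Rλ, y = Rφ), meridians are true-scale (h = 1) and parallels are stretched by k = sec φ.
At 61.9°: h = 1.000, k = 2.123; principal scales a = 2.123, b = 1.000.
sin(ω/2) = (a − b)/(a + b) = 1.123/3.123 = 0.3596, so ω = 2 arcsin(0.3596) ≈ 42.2°.

42.2°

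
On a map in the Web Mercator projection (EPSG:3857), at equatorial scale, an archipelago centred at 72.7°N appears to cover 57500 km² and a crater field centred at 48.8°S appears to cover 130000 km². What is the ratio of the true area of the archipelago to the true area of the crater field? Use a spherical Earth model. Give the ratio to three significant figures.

Mercator's areal exaggeration is sec²φ; hence true area = (apparent area) · cos²φ.
True area of archipelago: 57500 × cos²(72.7°) = 57500 × 0.08843 = 5085 km².
True area of crater field: 130000 × cos²(48.8°) = 130000 × 0.4339 = 56400 km².
Ratio = 5085 / 56400 ≈ 0.0902.

0.0902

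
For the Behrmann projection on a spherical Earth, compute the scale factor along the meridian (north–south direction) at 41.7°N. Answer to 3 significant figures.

The Behrmann projection is cylindrical equal-area with φ₀ = 30°. Cylindrical equal-area (φ₀ = 30°): h = cos φ / cos 30° along meridians, k = cos 30° / cos φ along parallels; h·k = 1.
h = cos 41.7° / cos 30° = 0.7466/0.8660 = 0.8621.

0.862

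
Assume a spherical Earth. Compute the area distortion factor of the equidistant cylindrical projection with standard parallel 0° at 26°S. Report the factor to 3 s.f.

For the equirectangular projection with φ₀ = 0 (plate carrée), h = 1 along meridians and k = sec φ along parallels.
Areal scale = h·k = 1 × sec φ; at 26°, h = 1.000, k = 1.113, so h·k = 1.113.

1.11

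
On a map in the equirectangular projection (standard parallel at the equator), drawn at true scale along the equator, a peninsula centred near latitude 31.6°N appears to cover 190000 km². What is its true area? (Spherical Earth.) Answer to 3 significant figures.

162000 km²

Plate carrée maps x = Rλ, y = Rφ. The meridian scale is h = 1 and the parallel scale is k = 1/cos φ = sec φ.
Areal scale = h·k = 1 × sec φ; at 31.6°, h = 1.000, k = 1.174, so h·k = 1.174.
True area = apparent / (areal scale) = 190000 / 1.174 ≈ 162000 km².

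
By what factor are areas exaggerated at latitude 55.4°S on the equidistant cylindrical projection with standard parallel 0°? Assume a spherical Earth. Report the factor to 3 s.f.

In the plate carrée (x = Rλ, y = Rφ), meridians are true-scale (h = 1) and parallels are stretched by k = sec φ.
Areal scale = h·k = 1 × sec φ; at 55.4°, h = 1.000, k = 1.761, so h·k = 1.761.

1.76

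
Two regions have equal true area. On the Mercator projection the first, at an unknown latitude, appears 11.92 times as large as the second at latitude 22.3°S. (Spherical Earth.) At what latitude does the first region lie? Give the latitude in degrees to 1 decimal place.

For equal true areas on Mercator, apparent areas scale as sec²φ, so the ratio is cos²φ₂ / cos²φ₁.
cos²φ₂ / cos²φ₁ = 11.92  ⇒  cos φ₁ = cos 22.3° / √11.92 = 0.9252/3.453 = 0.2680.
φ₁ = arccos(0.2680) ≈ 74.5°.

74.5°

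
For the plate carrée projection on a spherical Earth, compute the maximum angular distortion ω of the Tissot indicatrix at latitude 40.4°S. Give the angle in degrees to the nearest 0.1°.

15.6°

For the equirectangular projection with φ₀ = 0 (plate carrée), h = 1 along meridians and k = sec φ along parallels.
At 40.4°: h = 1.000, k = 1.313; principal scales a = 1.313, b = 1.000.
sin(ω/2) = (a − b)/(a + b) = 0.3131/2.313 = 0.1354, so ω = 2 arcsin(0.1354) ≈ 15.6°.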